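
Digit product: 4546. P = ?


4 × 5 × 4 × 6 = 480


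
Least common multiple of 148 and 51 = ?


GCD(148, 51) = 1
LCM = 148*51/1 = 7548/1 = 7548

LCM = 7548


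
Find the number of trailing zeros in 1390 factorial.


floor(1390/5) = 278
floor(1390/25) = 55
floor(1390/125) = 11
floor(1390/625) = 2
Total = 346

346 trailing zeros


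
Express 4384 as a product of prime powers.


4384 / 2 = 2192
2192 / 2 = 1096
1096 / 2 = 548
548 / 2 = 274
274 / 2 = 137
137 / 137 = 1
4384 = 2^5 × 137


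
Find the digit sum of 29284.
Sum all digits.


2 + 9 + 2 + 8 + 4 = 25


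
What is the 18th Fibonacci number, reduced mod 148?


F(k) mod 148 for k=1..18:
1, 1, 2, 3, 5, 8, 13, 21, 34, 55, 89, 144, 85, 81, 18, 99, 117, 68
F(18) mod 148 = 68


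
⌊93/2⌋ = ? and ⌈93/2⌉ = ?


93/2 = 46.5000
floor = 46
ceil = 47

floor = 46, ceil = 47


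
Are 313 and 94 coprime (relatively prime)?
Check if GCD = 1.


Euclidean algorithm:
313 = 3 * 94 + 31
94 = 3 * 31 + 1
31 = 31 * 1 + 0
GCD(313, 94) = 1

Yes, coprime (GCD = 1)


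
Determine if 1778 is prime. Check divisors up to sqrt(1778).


1778 / 2 = 889 (exact division)
1778 is NOT prime.

No, 1778 is not prime


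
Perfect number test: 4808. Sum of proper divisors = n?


Proper divisors of 4808: 1, 2, 4, 8, 601, 1202, 2404
Sum = 1 + 2 + 4 + 8 + 601 + 1202 + 2404 = 4222

No, 4808 is not perfect (4222 ≠ 4808)


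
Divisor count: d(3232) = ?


3232 = 2^5 × 101^1
d(3232) = (5+1) × (1+1) = 12

12 divisors


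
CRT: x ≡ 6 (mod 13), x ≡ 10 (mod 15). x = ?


M = 13*15 = 195
M1 = M/13 = 15, M2 = M/15 = 13
M1^(-1) mod 13 = 7, M2^(-1) mod 15 = 7
x = 6*15*7 + 10*13*7 = 1540
1540 mod 195 = 175
Check: 175 mod 13 = 6 ✓, 175 mod 15 = 10 ✓

x ≡ 175 (mod 195)


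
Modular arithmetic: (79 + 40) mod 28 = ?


79 + 40 = 119
119 mod 28 = 7


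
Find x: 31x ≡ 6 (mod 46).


GCD(31, 46) = 1, unique solution
a^(-1) mod 46 = 3
x = 3 * 6 mod 46 = 18

x ≡ 18 (mod 46)


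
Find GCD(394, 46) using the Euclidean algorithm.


394 = 8 * 46 + 26
46 = 1 * 26 + 20
26 = 1 * 20 + 6
20 = 3 * 6 + 2
6 = 3 * 2 + 0
GCD = 2


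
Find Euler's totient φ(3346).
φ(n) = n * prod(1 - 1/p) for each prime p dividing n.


3346 = 2 × 7 × 239
Prime factors: 2, 7, 239
φ(3346) = 3346 × (1-1/2) × (1-1/7) × (1-1/239)
= 3346 × 1/2 × 6/7 × 238/239 = 1428

φ(3346) = 1428


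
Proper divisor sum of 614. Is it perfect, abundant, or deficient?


Proper divisors: 1, 2, 307
Sum = 1 + 2 + 307 = 310
310 < 614 → deficient

s(614) = 310 (deficient)


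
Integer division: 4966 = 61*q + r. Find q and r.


4966 = 61 * 81 + 25
Check: 4941 + 25 = 4966

q = 81, r = 25


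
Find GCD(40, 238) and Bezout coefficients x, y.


Tabular extended Euclidean (each row: r = 40*s + 238*t):
r=40, s=1, t=0
r=238, s=0, t=1
q=0: r=40, s=1, t=0   [40*(1) + 238*(0) = 40]
q=5: r=38, s=-5, t=1   [40*(-5) + 238*(1) = 38]
q=1: r=2, s=6, t=-1   [40*(6) + 238*(-1) = 2]
q=19: r=0, s=-119, t=20   [40*(-119) + 238*(20) = 0]
GCD = 2; from the row with r=2: x=6, y=-1
Check: 40*(6) + 238*(-1) = 240 - 238 = 2

GCD = 2, x = 6, y = -1


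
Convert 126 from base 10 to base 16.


126 (base 10) = 126 (decimal)
126 (decimal) = 7E (base 16)


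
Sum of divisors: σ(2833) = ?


Divisors of 2833: 1, 2833
Sum = 1 + 2833 = 2834

σ(2833) = 2834


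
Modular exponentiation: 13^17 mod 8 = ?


13^1 mod 8 = 5
13^2 mod 8 = 1
13^3 mod 8 = 5
13^4 mod 8 = 1
13^5 mod 8 = 5
13^6 mod 8 = 1
13^7 mod 8 = 5
13^8 mod 8 = 1
13^9 mod 8 = 5
13^10 mod 8 = 1
13^11 mod 8 = 5
13^12 mod 8 = 1
13^13 mod 8 = 5
13^14 mod 8 = 1
13^15 mod 8 = 5
13^16 mod 8 = 1
13^17 mod 8 = 5


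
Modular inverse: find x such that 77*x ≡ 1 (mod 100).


Use the extended Euclidean algorithm on (100, 77); each row r = 100*s + 77*t:
r=100, s=1, t=0
r=77, s=0, t=1
q=1: r=23, s=1, t=-1   [100*(1) + 77*(-1) = 23]
q=3: r=8, s=-3, t=4   [100*(-3) + 77*(4) = 8]
q=2: r=7, s=7, t=-9   [100*(7) + 77*(-9) = 7]
q=1: r=1, s=-10, t=13   [100*(-10) + 77*(13) = 1]
q=7: r=0, s=77, t=-100   [100*(77) + 77*(-100) = 0]
GCD = 1 with t = 13, so 77*(13) ≡ 1 (mod 100)
Inverse = 13 mod 100 = 13
Check: 77 * 13 = 1001 ≡ 1 (mod 100)

77^(-1) ≡ 13 (mod 100)


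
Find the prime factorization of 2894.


2894 / 2 = 1447
1447 / 1447 = 1
2894 = 2 × 1447


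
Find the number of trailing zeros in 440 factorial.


floor(440/5) = 88
floor(440/25) = 17
floor(440/125) = 3
Total = 108

108 trailing zeros


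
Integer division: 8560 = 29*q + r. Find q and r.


8560 = 29 * 295 + 5
Check: 8555 + 5 = 8560

q = 295, r = 5


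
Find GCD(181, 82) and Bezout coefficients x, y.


Tabular extended Euclidean (each row: r = 181*s + 82*t):
r=181, s=1, t=0
r=82, s=0, t=1
q=2: r=17, s=1, t=-2   [181*(1) + 82*(-2) = 17]
q=4: r=14, s=-4, t=9   [181*(-4) + 82*(9) = 14]
q=1: r=3, s=5, t=-11   [181*(5) + 82*(-11) = 3]
q=4: r=2, s=-24, t=53   [181*(-24) + 82*(53) = 2]
q=1: r=1, s=29, t=-64   [181*(29) + 82*(-64) = 1]
q=2: r=0, s=-82, t=181   [181*(-82) + 82*(181) = 0]
GCD = 1; from the row with r=1: x=29, y=-64
Check: 181*(29) + 82*(-64) = 5249 - 5248 = 1

GCD = 1, x = 29, y = -64


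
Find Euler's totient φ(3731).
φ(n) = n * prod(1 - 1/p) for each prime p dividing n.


3731 = 7 × 13 × 41
Prime factors: 7, 13, 41
φ(3731) = 3731 × (1-1/7) × (1-1/13) × (1-1/41)
= 3731 × 6/7 × 12/13 × 40/41 = 2880

φ(3731) = 2880


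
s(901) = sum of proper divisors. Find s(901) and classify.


Proper divisors: 1, 17, 53
Sum = 1 + 17 + 53 = 71
71 < 901 → deficient

s(901) = 71 (deficient)


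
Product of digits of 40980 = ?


4 × 0 × 9 × 8 × 0 = 0


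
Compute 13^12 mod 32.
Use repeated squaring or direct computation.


13^1 mod 32 = 13
13^2 mod 32 = 9
13^3 mod 32 = 21
13^4 mod 32 = 17
13^5 mod 32 = 29
13^6 mod 32 = 25
13^7 mod 32 = 5
13^8 mod 32 = 1
13^9 mod 32 = 13
13^10 mod 32 = 9
13^11 mod 32 = 21
13^12 mod 32 = 17


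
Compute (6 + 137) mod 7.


6 + 137 = 143
143 mod 7 = 3


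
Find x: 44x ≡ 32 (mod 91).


GCD(44, 91) = 1, unique solution
a^(-1) mod 91 = 60
x = 60 * 32 mod 91 = 9

x ≡ 9 (mod 91)


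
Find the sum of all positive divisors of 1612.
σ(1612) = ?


Divisors of 1612: 1, 2, 4, 13, 26, 31, 52, 62, 124, 403, 806, 1612
Sum = 1 + 2 + 4 + 13 + 26 + 31 + 52 + 62 + 124 + 403 + 806 + 1612 = 3136

σ(1612) = 3136


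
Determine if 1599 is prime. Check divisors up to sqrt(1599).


1599 / 3 = 533 (exact division)
1599 is NOT prime.

No, 1599 is not prime


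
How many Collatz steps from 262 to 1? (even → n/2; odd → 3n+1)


262 → 131 → 394 → 197 → 592 → 296 → 148 → 74 → 37 → 112 → 56 → 28 → 14 → 7 → 22 → 11 → 34 → 17 → 52 → 26 → 13 → 40 → 20 → 10 → 5 → 16 → 8 → 4 → 2 → 1
Total steps = 29

29 steps


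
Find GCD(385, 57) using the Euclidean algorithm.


385 = 6 * 57 + 43
57 = 1 * 43 + 14
43 = 3 * 14 + 1
14 = 14 * 1 + 0
GCD = 1


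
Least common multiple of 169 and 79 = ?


GCD(169, 79) = 1
LCM = 169*79/1 = 13351/1 = 13351

LCM = 13351


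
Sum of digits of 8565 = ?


8 + 5 + 6 + 5 = 24


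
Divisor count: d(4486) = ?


4486 = 2^1 × 2243^1
d(4486) = (1+1) × (1+1) = 4

4 divisors


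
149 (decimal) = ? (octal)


149 (base 10) = 149 (decimal)
149 (decimal) = 225 (base 8)


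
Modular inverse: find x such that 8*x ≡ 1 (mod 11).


Use the extended Euclidean algorithm on (11, 8); each row r = 11*s + 8*t:
r=11, s=1, t=0
r=8, s=0, t=1
q=1: r=3, s=1, t=-1   [11*(1) + 8*(-1) = 3]
q=2: r=2, s=-2, t=3   [11*(-2) + 8*(3) = 2]
q=1: r=1, s=3, t=-4   [11*(3) + 8*(-4) = 1]
q=2: r=0, s=-8, t=11   [11*(-8) + 8*(11) = 0]
GCD = 1 with t = -4, so 8*(-4) ≡ 1 (mod 11)
Inverse = -4 mod 11 = 7
Check: 8 * 7 = 56 ≡ 1 (mod 11)

8^(-1) ≡ 7 (mod 11)


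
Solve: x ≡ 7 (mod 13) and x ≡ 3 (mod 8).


M = 13*8 = 104
M1 = M/13 = 8, M2 = M/8 = 13
M1^(-1) mod 13 = 5, M2^(-1) mod 8 = 5
x = 7*8*5 + 3*13*5 = 475
475 mod 104 = 59
Check: 59 mod 13 = 7 ✓, 59 mod 8 = 3 ✓

x ≡ 59 (mod 104)


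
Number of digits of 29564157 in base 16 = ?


29564157 in base 16 = 1C31CFD
Number of digits = 7

7 digits (base 16)


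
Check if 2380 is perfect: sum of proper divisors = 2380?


Proper divisors of 2380: 1, 2, 4, 5, 7, 10, 14, 17, 20, 28, 34, 35, 68, 70, 85, 119, 140, 170, 238, 340, 476, 595, 1190
Sum = 1 + 2 + 4 + 5 + 7 + 10 + 14 + 17 + 20 + 28 + 34 + 35 + 68 + 70 + 85 + 119 + 140 + 170 + 238 + 340 + 476 + 595 + 1190 = 3668

No, 2380 is not perfect (3668 ≠ 2380)


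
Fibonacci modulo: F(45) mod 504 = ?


F(k) mod 504 for k=1..45:
1, 1, 2, 3, 5, 8, 13, 21, 34, 55, 89, 144, 233, 377, 106, 483, 85, 64, 149, 213, 362, 71, 433, 0, 433, 433, 362, 291, 149, 440, 85, 21, 106, 127, 233, 360, 89, 449, 34, 483, 13, 496, 5, 501, 2
F(45) mod 504 = 2


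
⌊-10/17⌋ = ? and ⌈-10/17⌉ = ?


-10/17 = -0.5882
floor = -1
ceil = 0

floor = -1, ceil = 0


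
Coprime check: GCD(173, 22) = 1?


Euclidean algorithm:
173 = 7 * 22 + 19
22 = 1 * 19 + 3
19 = 6 * 3 + 1
3 = 3 * 1 + 0
GCD(173, 22) = 1

Yes, coprime (GCD = 1)


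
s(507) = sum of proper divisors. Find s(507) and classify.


Proper divisors: 1, 3, 13, 39, 169
Sum = 1 + 3 + 13 + 39 + 169 = 225
225 < 507 → deficient

s(507) = 225 (deficient)


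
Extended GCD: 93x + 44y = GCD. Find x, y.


Tabular extended Euclidean (each row: r = 93*s + 44*t):
r=93, s=1, t=0
r=44, s=0, t=1
q=2: r=5, s=1, t=-2   [93*(1) + 44*(-2) = 5]
q=8: r=4, s=-8, t=17   [93*(-8) + 44*(17) = 4]
q=1: r=1, s=9, t=-19   [93*(9) + 44*(-19) = 1]
q=4: r=0, s=-44, t=93   [93*(-44) + 44*(93) = 0]
GCD = 1; from the row with r=1: x=9, y=-19
Check: 93*(9) + 44*(-19) = 837 - 836 = 1

GCD = 1, x = 9, y = -19


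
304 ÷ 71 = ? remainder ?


304 = 71 * 4 + 20
Check: 284 + 20 = 304

q = 4, r = 20


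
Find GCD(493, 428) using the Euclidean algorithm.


493 = 1 * 428 + 65
428 = 6 * 65 + 38
65 = 1 * 38 + 27
38 = 1 * 27 + 11
27 = 2 * 11 + 5
11 = 2 * 5 + 1
5 = 5 * 1 + 0
GCD = 1


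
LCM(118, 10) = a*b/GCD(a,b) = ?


GCD(118, 10) = 2
LCM = 118*10/2 = 1180/2 = 590

LCM = 590


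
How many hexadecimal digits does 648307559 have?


648307559 in base 16 = 26A46367
Number of digits = 8

8 digits (base 16)


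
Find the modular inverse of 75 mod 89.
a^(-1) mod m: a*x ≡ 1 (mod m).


Use the extended Euclidean algorithm on (89, 75); each row r = 89*s + 75*t:
r=89, s=1, t=0
r=75, s=0, t=1
q=1: r=14, s=1, t=-1   [89*(1) + 75*(-1) = 14]
q=5: r=5, s=-5, t=6   [89*(-5) + 75*(6) = 5]
q=2: r=4, s=11, t=-13   [89*(11) + 75*(-13) = 4]
q=1: r=1, s=-16, t=19   [89*(-16) + 75*(19) = 1]
q=4: r=0, s=75, t=-89   [89*(75) + 75*(-89) = 0]
GCD = 1 with t = 19, so 75*(19) ≡ 1 (mod 89)
Inverse = 19 mod 89 = 19
Check: 75 * 19 = 1425 ≡ 1 (mod 89)

75^(-1) ≡ 19 (mod 89)


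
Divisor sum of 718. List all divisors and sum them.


Divisors of 718: 1, 2, 359, 718
Sum = 1 + 2 + 359 + 718 = 1080

σ(718) = 1080


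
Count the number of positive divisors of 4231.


4231 = 4231^1
d(4231) = (1+1) = 2

2 divisors


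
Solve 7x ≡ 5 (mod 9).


GCD(7, 9) = 1, unique solution
a^(-1) mod 9 = 4
x = 4 * 5 mod 9 = 2

x ≡ 2 (mod 9)


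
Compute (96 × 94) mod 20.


96 × 94 = 9024
9024 mod 20 = 4


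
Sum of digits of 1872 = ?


1 + 8 + 7 + 2 = 18


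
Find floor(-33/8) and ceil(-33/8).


-33/8 = -4.1250
floor = -5
ceil = -4

floor = -5, ceil = -4


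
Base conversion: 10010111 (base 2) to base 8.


10010111 (base 2) = 151 (decimal)
151 (decimal) = 227 (base 8)


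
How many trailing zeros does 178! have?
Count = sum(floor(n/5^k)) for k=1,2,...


floor(178/5) = 35
floor(178/25) = 7
floor(178/125) = 1
Total = 43

43 trailing zeros


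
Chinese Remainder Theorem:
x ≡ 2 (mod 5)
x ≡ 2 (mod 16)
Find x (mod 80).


M = 5*16 = 80
M1 = M/5 = 16, M2 = M/16 = 5
M1^(-1) mod 5 = 1, M2^(-1) mod 16 = 13
x = 2*16*1 + 2*5*13 = 162
162 mod 80 = 2
Check: 2 mod 5 = 2 ✓, 2 mod 16 = 2 ✓

x ≡ 2 (mod 80)


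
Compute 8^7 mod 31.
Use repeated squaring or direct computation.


8^1 mod 31 = 8
8^2 mod 31 = 2
8^3 mod 31 = 16
8^4 mod 31 = 4
8^5 mod 31 = 1
8^6 mod 31 = 8
8^7 mod 31 = 2


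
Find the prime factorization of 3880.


3880 / 2 = 1940
1940 / 2 = 970
970 / 2 = 485
485 / 5 = 97
97 / 97 = 1
3880 = 2^3 × 5 × 97


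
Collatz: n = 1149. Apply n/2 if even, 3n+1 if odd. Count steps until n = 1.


1149 → 3448 → 1724 → 862 → 431 → 1294 → 647 → 1942 → 971 → 2914 → 1457 → 4372 → 2186 → 1093 → 3280 → 1640 → 820 → 410 → 205 → 616 → 308 → 154 → 77 → 232 → 116 → 58 → 29 → 88 → 44 → 22 → 11 → 34 → 17 → 52 → 26 → 13 → 40 → 20 → 10 → 5 → 16 → 8 → 4 → 2 → 1
Total steps = 44

44 steps


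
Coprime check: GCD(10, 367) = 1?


Euclidean algorithm:
367 = 36 * 10 + 7
10 = 1 * 7 + 3
7 = 2 * 3 + 1
3 = 3 * 1 + 0
GCD(10, 367) = 1

Yes, coprime (GCD = 1)


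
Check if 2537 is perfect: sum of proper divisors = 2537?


Proper divisors of 2537: 1, 43, 59
Sum = 1 + 43 + 59 = 103

No, 2537 is not perfect (103 ≠ 2537)


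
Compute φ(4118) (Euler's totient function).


4118 = 2 × 29 × 71
Prime factors: 2, 29, 71
φ(4118) = 4118 × (1-1/2) × (1-1/29) × (1-1/71)
= 4118 × 1/2 × 28/29 × 70/71 = 1960

φ(4118) = 1960


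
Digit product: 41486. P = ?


4 × 1 × 4 × 8 × 6 = 768


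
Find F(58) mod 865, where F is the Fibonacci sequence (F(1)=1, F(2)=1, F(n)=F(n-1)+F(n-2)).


F(k) mod 865 for k=1..58:
1, 1, 2, 3, 5, 8, 13, 21, 34, 55, 89, 144, 233, 377, 610, 122, 732, 854, 721, 710, 566, 411, 112, 523, 635, 293, 63, 356, 419, 775, 329, 239, 568, 807, 510, 452, 97, 549, 646, 330, 111, 441, 552, 128, 680, 808, 623, 566, 324, 25, 349, 374, 723, 232, 90, 322, 412, 734
F(58) mod 865 = 734


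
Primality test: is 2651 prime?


2651 / 11 = 241 (exact division)
2651 is NOT prime.

No, 2651 is not prime


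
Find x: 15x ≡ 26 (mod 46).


GCD(15, 46) = 1, unique solution
a^(-1) mod 46 = 43
x = 43 * 26 mod 46 = 14

x ≡ 14 (mod 46)


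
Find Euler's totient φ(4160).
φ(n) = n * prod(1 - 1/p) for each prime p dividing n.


4160 = 2^6 × 5 × 13
Prime factors: 2, 5, 13
φ(4160) = 4160 × (1-1/2) × (1-1/5) × (1-1/13)
= 4160 × 1/2 × 4/5 × 12/13 = 1536

φ(4160) = 1536


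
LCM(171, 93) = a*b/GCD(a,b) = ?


GCD(171, 93) = 3
LCM = 171*93/3 = 15903/3 = 5301

LCM = 5301


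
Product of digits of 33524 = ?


3 × 3 × 5 × 2 × 4 = 360


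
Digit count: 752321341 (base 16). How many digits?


752321341 in base 16 = 2CD7833D
Number of digits = 8

8 digits (base 16)


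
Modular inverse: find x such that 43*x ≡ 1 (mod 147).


Use the extended Euclidean algorithm on (147, 43); each row r = 147*s + 43*t:
r=147, s=1, t=0
r=43, s=0, t=1
q=3: r=18, s=1, t=-3   [147*(1) + 43*(-3) = 18]
q=2: r=7, s=-2, t=7   [147*(-2) + 43*(7) = 7]
q=2: r=4, s=5, t=-17   [147*(5) + 43*(-17) = 4]
q=1: r=3, s=-7, t=24   [147*(-7) + 43*(24) = 3]
q=1: r=1, s=12, t=-41   [147*(12) + 43*(-41) = 1]
q=3: r=0, s=-43, t=147   [147*(-43) + 43*(147) = 0]
GCD = 1 with t = -41, so 43*(-41) ≡ 1 (mod 147)
Inverse = -41 mod 147 = 106
Check: 43 * 106 = 4558 ≡ 1 (mod 147)

43^(-1) ≡ 106 (mod 147)


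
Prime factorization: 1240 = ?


1240 / 2 = 620
620 / 2 = 310
310 / 2 = 155
155 / 5 = 31
31 / 31 = 1
1240 = 2^3 × 5 × 31


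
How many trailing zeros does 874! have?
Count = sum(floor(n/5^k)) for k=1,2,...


floor(874/5) = 174
floor(874/25) = 34
floor(874/125) = 6
floor(874/625) = 1
Total = 215

215 trailing zeros


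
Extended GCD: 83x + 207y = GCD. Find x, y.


Tabular extended Euclidean (each row: r = 83*s + 207*t):
r=83, s=1, t=0
r=207, s=0, t=1
q=0: r=83, s=1, t=0   [83*(1) + 207*(0) = 83]
q=2: r=41, s=-2, t=1   [83*(-2) + 207*(1) = 41]
q=2: r=1, s=5, t=-2   [83*(5) + 207*(-2) = 1]
q=41: r=0, s=-207, t=83   [83*(-207) + 207*(83) = 0]
GCD = 1; from the row with r=1: x=5, y=-2
Check: 83*(5) + 207*(-2) = 415 - 414 = 1

GCD = 1, x = 5, y = -2


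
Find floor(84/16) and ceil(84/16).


84/16 = 5.2500
floor = 5
ceil = 6

floor = 5, ceil = 6


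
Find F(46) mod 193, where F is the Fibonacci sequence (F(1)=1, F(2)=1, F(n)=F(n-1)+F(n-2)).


F(k) mod 193 for k=1..46:
1, 1, 2, 3, 5, 8, 13, 21, 34, 55, 89, 144, 40, 184, 31, 22, 53, 75, 128, 10, 138, 148, 93, 48, 141, 189, 137, 133, 77, 17, 94, 111, 12, 123, 135, 65, 7, 72, 79, 151, 37, 188, 32, 27, 59, 86
F(46) mod 193 = 86


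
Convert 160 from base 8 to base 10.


160 (base 8) = 112 (decimal)
112 (decimal) = 112 (base 10)


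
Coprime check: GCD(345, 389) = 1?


Euclidean algorithm:
389 = 1 * 345 + 44
345 = 7 * 44 + 37
44 = 1 * 37 + 7
37 = 5 * 7 + 2
7 = 3 * 2 + 1
2 = 2 * 1 + 0
GCD(345, 389) = 1

Yes, coprime (GCD = 1)


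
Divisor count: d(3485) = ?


3485 = 5^1 × 17^1 × 41^1
d(3485) = (1+1) × (1+1) × (1+1) = 8

8 divisors


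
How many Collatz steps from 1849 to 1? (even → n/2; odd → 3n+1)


1849 → 5548 → 2774 → 1387 → 4162 → 2081 → 6244 → 3122 → 1561 → 4684 → 2342 → 1171 → 3514 → 1757 → 5272 → 2636 → 1318 → 659 → 1978 → 989 → 2968 → 1484 → 742 → 371 → 1114 → 557 → 1672 → 836 → 418 → 209 → 628 → 314 → 157 → 472 → 236 → 118 → 59 → 178 → 89 → 268 → 134 → 67 → 202 → 101 → 304 → 152 → 76 → 38 → 19 → 58 → 29 → 88 → 44 → 22 → 11 → 34 → 17 → 52 → 26 → 13 → 40 → 20 → 10 → 5 → 16 → 8 → 4 → 2 → 1
Total steps = 68

68 steps


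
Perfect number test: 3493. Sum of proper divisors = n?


Proper divisors of 3493: 1, 7, 499
Sum = 1 + 7 + 499 = 507

No, 3493 is not perfect (507 ≠ 3493)


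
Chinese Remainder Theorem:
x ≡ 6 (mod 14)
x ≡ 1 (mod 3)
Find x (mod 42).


M = 14*3 = 42
M1 = M/14 = 3, M2 = M/3 = 14
M1^(-1) mod 14 = 5, M2^(-1) mod 3 = 2
x = 6*3*5 + 1*14*2 = 118
118 mod 42 = 34
Check: 34 mod 14 = 6 ✓, 34 mod 3 = 1 ✓

x ≡ 34 (mod 42)


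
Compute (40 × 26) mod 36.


40 × 26 = 1040
1040 mod 36 = 32


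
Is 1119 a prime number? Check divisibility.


1119 / 3 = 373 (exact division)
1119 is NOT prime.

No, 1119 is not prime


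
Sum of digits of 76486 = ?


7 + 6 + 4 + 8 + 6 = 31


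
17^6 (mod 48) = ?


17^1 mod 48 = 17
17^2 mod 48 = 1
17^3 mod 48 = 17
17^4 mod 48 = 1
17^5 mod 48 = 17
17^6 mod 48 = 1


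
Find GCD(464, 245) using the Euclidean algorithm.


464 = 1 * 245 + 219
245 = 1 * 219 + 26
219 = 8 * 26 + 11
26 = 2 * 11 + 4
11 = 2 * 4 + 3
4 = 1 * 3 + 1
3 = 3 * 1 + 0
GCD = 1


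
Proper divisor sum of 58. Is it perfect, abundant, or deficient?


Proper divisors: 1, 2, 29
Sum = 1 + 2 + 29 = 32
32 < 58 → deficient

s(58) = 32 (deficient)


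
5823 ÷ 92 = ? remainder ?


5823 = 92 * 63 + 27
Check: 5796 + 27 = 5823

q = 63, r = 27


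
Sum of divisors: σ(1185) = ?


Divisors of 1185: 1, 3, 5, 15, 79, 237, 395, 1185
Sum = 1 + 3 + 5 + 15 + 79 + 237 + 395 + 1185 = 1920

σ(1185) = 1920


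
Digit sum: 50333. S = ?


5 + 0 + 3 + 3 + 3 = 14


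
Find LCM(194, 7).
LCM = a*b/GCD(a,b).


GCD(194, 7) = 1
LCM = 194*7/1 = 1358/1 = 1358

LCM = 1358


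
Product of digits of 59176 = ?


5 × 9 × 1 × 7 × 6 = 1890


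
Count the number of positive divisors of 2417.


2417 = 2417^1
d(2417) = (1+1) = 2

2 divisors


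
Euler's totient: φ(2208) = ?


2208 = 2^5 × 3 × 23
Prime factors: 2, 3, 23
φ(2208) = 2208 × (1-1/2) × (1-1/3) × (1-1/23)
= 2208 × 1/2 × 2/3 × 22/23 = 704

φ(2208) = 704


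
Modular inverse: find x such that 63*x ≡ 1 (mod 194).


Use the extended Euclidean algorithm on (194, 63); each row r = 194*s + 63*t:
r=194, s=1, t=0
r=63, s=0, t=1
q=3: r=5, s=1, t=-3   [194*(1) + 63*(-3) = 5]
q=12: r=3, s=-12, t=37   [194*(-12) + 63*(37) = 3]
q=1: r=2, s=13, t=-40   [194*(13) + 63*(-40) = 2]
q=1: r=1, s=-25, t=77   [194*(-25) + 63*(77) = 1]
q=2: r=0, s=63, t=-194   [194*(63) + 63*(-194) = 0]
GCD = 1 with t = 77, so 63*(77) ≡ 1 (mod 194)
Inverse = 77 mod 194 = 77
Check: 63 * 77 = 4851 ≡ 1 (mod 194)

63^(-1) ≡ 77 (mod 194)


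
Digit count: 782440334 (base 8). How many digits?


782440334 in base 8 = 5650613616
Number of digits = 10

10 digits (base 8)


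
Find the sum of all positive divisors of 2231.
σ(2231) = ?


Divisors of 2231: 1, 23, 97, 2231
Sum = 1 + 23 + 97 + 2231 = 2352

σ(2231) = 2352


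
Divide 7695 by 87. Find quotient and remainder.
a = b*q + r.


7695 = 87 * 88 + 39
Check: 7656 + 39 = 7695

q = 88, r = 39


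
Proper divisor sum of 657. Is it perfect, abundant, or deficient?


Proper divisors: 1, 3, 9, 73, 219
Sum = 1 + 3 + 9 + 73 + 219 = 305
305 < 657 → deficient

s(657) = 305 (deficient)


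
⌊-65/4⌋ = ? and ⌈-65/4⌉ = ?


-65/4 = -16.2500
floor = -17
ceil = -16

floor = -17, ceil = -16


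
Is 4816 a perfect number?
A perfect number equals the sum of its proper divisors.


Proper divisors of 4816: 1, 2, 4, 7, 8, 14, 16, 28, 43, 56, 86, 112, 172, 301, 344, 602, 688, 1204, 2408
Sum = 1 + 2 + 4 + 7 + 8 + 14 + 16 + 28 + 43 + 56 + 86 + 112 + 172 + 301 + 344 + 602 + 688 + 1204 + 2408 = 6096

No, 4816 is not perfect (6096 ≠ 4816)


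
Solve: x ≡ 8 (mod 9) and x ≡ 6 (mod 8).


M = 9*8 = 72
M1 = M/9 = 8, M2 = M/8 = 9
M1^(-1) mod 9 = 8, M2^(-1) mod 8 = 1
x = 8*8*8 + 6*9*1 = 566
566 mod 72 = 62
Check: 62 mod 9 = 8 ✓, 62 mod 8 = 6 ✓

x ≡ 62 (mod 72)


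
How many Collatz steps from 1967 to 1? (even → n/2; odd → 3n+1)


1967 → 5902 → 2951 → 8854 → 4427 → 13282 → 6641 → 19924 → 9962 → 4981 → 14944 → 7472 → 3736 → 1868 → 934 → 467 → 1402 → 701 → 2104 → 1052 → 526 → 263 → 790 → 395 → 1186 → 593 → 1780 → 890 → 445 → 1336 → 668 → 334 → 167 → 502 → 251 → 754 → 377 → 1132 → 566 → 283 → 850 → 425 → 1276 → 638 → 319 → 958 → 479 → 1438 → 719 → 2158 → 1079 → 3238 → 1619 → 4858 → 2429 → 7288 → 3644 → 1822 → 911 → 2734 → 1367 → 4102 → 2051 → 6154 → 3077 → 9232 → 4616 → 2308 → 1154 → 577 → 1732 → 866 → 433 → 1300 → 650 → 325 → 976 → 488 → 244 → 122 → 61 → 184 → 92 → 46 → 23 → 70 → 35 → 106 → 53 → 160 → 80 → 40 → 20 → 10 → 5 → 16 → 8 → 4 → 2 → 1
Total steps = 99

99 steps


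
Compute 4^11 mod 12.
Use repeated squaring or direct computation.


4^1 mod 12 = 4
4^2 mod 12 = 4
4^3 mod 12 = 4
4^4 mod 12 = 4
4^5 mod 12 = 4
4^6 mod 12 = 4
4^7 mod 12 = 4
4^8 mod 12 = 4
4^9 mod 12 = 4
4^10 mod 12 = 4
4^11 mod 12 = 4


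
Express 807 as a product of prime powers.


807 / 3 = 269
269 / 269 = 1
807 = 3 × 269


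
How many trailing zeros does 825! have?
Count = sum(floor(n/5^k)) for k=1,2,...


floor(825/5) = 165
floor(825/25) = 33
floor(825/125) = 6
floor(825/625) = 1
Total = 205

205 trailing zeros


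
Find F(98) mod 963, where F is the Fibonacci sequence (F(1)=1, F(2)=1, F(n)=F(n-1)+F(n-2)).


F(k) mod 963 for k=1..98:
1, 1, 2, 3, 5, 8, 13, 21, 34, 55, 89, 144, 233, 377, 610, 24, 634, 658, 329, 24, 353, 377, 730, 144, 874, 55, 929, 21, 950, 8, 958, 3, 961, 1, 962, 0, 962, 962, 961, 960, 958, 955, 950, 942, 929, 908, 874, 819, 730, 586, 353, 939, 329, 305, 634, 939, 610, 586, 233, 819, 89, 908, 34, 942, 13, 955, 5, 960, 2, 962, 1, 0, 1, 1, 2, 3, 5, 8, 13, 21, 34, 55, 89, 144, 233, 377, 610, 24, 634, 658, 329, 24, 353, 377, 730, 144, 874, 55
F(98) mod 963 = 55


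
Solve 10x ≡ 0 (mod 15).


GCD(10, 15) = 5 divides 0
Divide: 2x ≡ 0 (mod 3)
x ≡ 0 (mod 3)


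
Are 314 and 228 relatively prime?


Euclidean algorithm:
314 = 1 * 228 + 86
228 = 2 * 86 + 56
86 = 1 * 56 + 30
56 = 1 * 30 + 26
30 = 1 * 26 + 4
26 = 6 * 4 + 2
4 = 2 * 2 + 0
GCD(314, 228) = 2

No, not coprime (GCD = 2)


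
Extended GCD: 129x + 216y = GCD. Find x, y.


Tabular extended Euclidean (each row: r = 129*s + 216*t):
r=129, s=1, t=0
r=216, s=0, t=1
q=0: r=129, s=1, t=0   [129*(1) + 216*(0) = 129]
q=1: r=87, s=-1, t=1   [129*(-1) + 216*(1) = 87]
q=1: r=42, s=2, t=-1   [129*(2) + 216*(-1) = 42]
q=2: r=3, s=-5, t=3   [129*(-5) + 216*(3) = 3]
q=14: r=0, s=72, t=-43   [129*(72) + 216*(-43) = 0]
GCD = 3; from the row with r=3: x=-5, y=3
Check: 129*(-5) + 216*(3) = -645 + 648 = 3

GCD = 3, x = -5, y = 3


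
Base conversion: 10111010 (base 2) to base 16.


10111010 (base 2) = 186 (decimal)
186 (decimal) = BA (base 16)


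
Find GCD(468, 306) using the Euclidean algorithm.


468 = 1 * 306 + 162
306 = 1 * 162 + 144
162 = 1 * 144 + 18
144 = 8 * 18 + 0
GCD = 18


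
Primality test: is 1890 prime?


1890 / 2 = 945 (exact division)
1890 is NOT prime.

No, 1890 is not prime


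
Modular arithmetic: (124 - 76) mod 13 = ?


124 - 76 = 48
48 mod 13 = 9


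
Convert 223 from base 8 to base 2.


223 (base 8) = 147 (decimal)
147 (decimal) = 10010011 (base 2)


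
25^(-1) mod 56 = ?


Use the extended Euclidean algorithm on (56, 25); each row r = 56*s + 25*t:
r=56, s=1, t=0
r=25, s=0, t=1
q=2: r=6, s=1, t=-2   [56*(1) + 25*(-2) = 6]
q=4: r=1, s=-4, t=9   [56*(-4) + 25*(9) = 1]
q=6: r=0, s=25, t=-56   [56*(25) + 25*(-56) = 0]
GCD = 1 with t = 9, so 25*(9) ≡ 1 (mod 56)
Inverse = 9 mod 56 = 9
Check: 25 * 9 = 225 ≡ 1 (mod 56)

25^(-1) ≡ 9 (mod 56)


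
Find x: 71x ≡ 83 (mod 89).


GCD(71, 89) = 1, unique solution
a^(-1) mod 89 = 84
x = 84 * 83 mod 89 = 30

x ≡ 30 (mod 89)


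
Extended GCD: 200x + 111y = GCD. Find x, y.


Tabular extended Euclidean (each row: r = 200*s + 111*t):
r=200, s=1, t=0
r=111, s=0, t=1
q=1: r=89, s=1, t=-1   [200*(1) + 111*(-1) = 89]
q=1: r=22, s=-1, t=2   [200*(-1) + 111*(2) = 22]
q=4: r=1, s=5, t=-9   [200*(5) + 111*(-9) = 1]
q=22: r=0, s=-111, t=200   [200*(-111) + 111*(200) = 0]
GCD = 1; from the row with r=1: x=5, y=-9
Check: 200*(5) + 111*(-9) = 1000 - 999 = 1

GCD = 1, x = 5, y = -9


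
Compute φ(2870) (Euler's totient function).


2870 = 2 × 5 × 7 × 41
Prime factors: 2, 5, 7, 41
φ(2870) = 2870 × (1-1/2) × (1-1/5) × (1-1/7) × (1-1/41)
= 2870 × 1/2 × 4/5 × 6/7 × 40/41 = 960

φ(2870) = 960


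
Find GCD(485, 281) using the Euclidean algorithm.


485 = 1 * 281 + 204
281 = 1 * 204 + 77
204 = 2 * 77 + 50
77 = 1 * 50 + 27
50 = 1 * 27 + 23
27 = 1 * 23 + 4
23 = 5 * 4 + 3
4 = 1 * 3 + 1
3 = 3 * 1 + 0
GCD = 1


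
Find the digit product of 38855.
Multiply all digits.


3 × 8 × 8 × 5 × 5 = 4800


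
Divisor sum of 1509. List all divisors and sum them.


Divisors of 1509: 1, 3, 503, 1509
Sum = 1 + 3 + 503 + 1509 = 2016

σ(1509) = 2016


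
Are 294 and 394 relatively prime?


Euclidean algorithm:
394 = 1 * 294 + 100
294 = 2 * 100 + 94
100 = 1 * 94 + 6
94 = 15 * 6 + 4
6 = 1 * 4 + 2
4 = 2 * 2 + 0
GCD(294, 394) = 2

No, not coprime (GCD = 2)


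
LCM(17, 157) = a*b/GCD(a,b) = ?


GCD(17, 157) = 1
LCM = 17*157/1 = 2669/1 = 2669

LCM = 2669


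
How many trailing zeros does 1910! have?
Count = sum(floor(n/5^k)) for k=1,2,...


floor(1910/5) = 382
floor(1910/25) = 76
floor(1910/125) = 15
floor(1910/625) = 3
Total = 476

476 trailing zeros


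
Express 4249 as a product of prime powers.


4249 / 7 = 607
607 / 607 = 1
4249 = 7 × 607


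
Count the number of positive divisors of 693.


693 = 3^2 × 7^1 × 11^1
d(693) = (2+1) × (1+1) × (1+1) = 12

12 divisors


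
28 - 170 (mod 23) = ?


28 - 170 = -142
-142 mod 23 = 19


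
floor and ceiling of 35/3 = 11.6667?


35/3 = 11.6667
floor = 11
ceil = 12

floor = 11, ceil = 12


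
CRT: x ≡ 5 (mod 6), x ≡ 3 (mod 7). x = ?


M = 6*7 = 42
M1 = M/6 = 7, M2 = M/7 = 6
M1^(-1) mod 6 = 1, M2^(-1) mod 7 = 6
x = 5*7*1 + 3*6*6 = 143
143 mod 42 = 17
Check: 17 mod 6 = 5 ✓, 17 mod 7 = 3 ✓

x ≡ 17 (mod 42)


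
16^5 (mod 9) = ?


16^1 mod 9 = 7
16^2 mod 9 = 4
16^3 mod 9 = 1
16^4 mod 9 = 7
16^5 mod 9 = 4


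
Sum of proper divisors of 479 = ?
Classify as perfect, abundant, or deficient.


Proper divisors: 1
Sum = 1 = 1
1 < 479 → deficient

s(479) = 1 (deficient)


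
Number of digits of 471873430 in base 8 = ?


471873430 in base 8 = 3410033626
Number of digits = 10

10 digits (base 8)


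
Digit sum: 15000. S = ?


1 + 5 + 0 + 0 + 0 = 6


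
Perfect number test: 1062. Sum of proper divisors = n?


Proper divisors of 1062: 1, 2, 3, 6, 9, 18, 59, 118, 177, 354, 531
Sum = 1 + 2 + 3 + 6 + 9 + 18 + 59 + 118 + 177 + 354 + 531 = 1278

No, 1062 is not perfect (1278 ≠ 1062)


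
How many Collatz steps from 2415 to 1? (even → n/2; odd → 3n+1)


2415 → 7246 → 3623 → 10870 → 5435 → 16306 → 8153 → 24460 → 12230 → 6115 → 18346 → 9173 → 27520 → 13760 → 6880 → 3440 → 1720 → 860 → 430 → 215 → 646 → 323 → 970 → 485 → 1456 → 728 → 364 → 182 → 91 → 274 → 137 → 412 → 206 → 103 → 310 → 155 → 466 → 233 → 700 → 350 → 175 → 526 → 263 → 790 → 395 → 1186 → 593 → 1780 → 890 → 445 → 1336 → 668 → 334 → 167 → 502 → 251 → 754 → 377 → 1132 → 566 → 283 → 850 → 425 → 1276 → 638 → 319 → 958 → 479 → 1438 → 719 → 2158 → 1079 → 3238 → 1619 → 4858 → 2429 → 7288 → 3644 → 1822 → 911 → 2734 → 1367 → 4102 → 2051 → 6154 → 3077 → 9232 → 4616 → 2308 → 1154 → 577 → 1732 → 866 → 433 → 1300 → 650 → 325 → 976 → 488 → 244 → 122 → 61 → 184 → 92 → 46 → 23 → 70 → 35 → 106 → 53 → 160 → 80 → 40 → 20 → 10 → 5 → 16 → 8 → 4 → 2 → 1
Total steps = 120

120 steps


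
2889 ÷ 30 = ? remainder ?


2889 = 30 * 96 + 9
Check: 2880 + 9 = 2889

q = 96, r = 9


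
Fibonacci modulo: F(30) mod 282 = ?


F(k) mod 282 for k=1..30:
1, 1, 2, 3, 5, 8, 13, 21, 34, 55, 89, 144, 233, 95, 46, 141, 187, 46, 233, 279, 230, 227, 175, 120, 13, 133, 146, 279, 143, 140
F(30) mod 282 = 140


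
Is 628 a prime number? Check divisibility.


628 / 2 = 314 (exact division)
628 is NOT prime.

No, 628 is not prime


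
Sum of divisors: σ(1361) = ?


Divisors of 1361: 1, 1361
Sum = 1 + 1361 = 1362

σ(1361) = 1362


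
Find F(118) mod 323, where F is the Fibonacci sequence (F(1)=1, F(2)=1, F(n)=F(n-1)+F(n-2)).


F(k) mod 323 for k=1..118:
1, 1, 2, 3, 5, 8, 13, 21, 34, 55, 89, 144, 233, 54, 287, 18, 305, 0, 305, 305, 287, 269, 233, 179, 89, 268, 34, 302, 13, 315, 5, 320, 2, 322, 1, 0, 1, 1, 2, 3, 5, 8, 13, 21, 34, 55, 89, 144, 233, 54, 287, 18, 305, 0, 305, 305, 287, 269, 233, 179, 89, 268, 34, 302, 13, 315, 5, 320, 2, 322, 1, 0, 1, 1, 2, 3, 5, 8, 13, 21, 34, 55, 89, 144, 233, 54, 287, 18, 305, 0, 305, 305, 287, 269, 233, 179, 89, 268, 34, 302, 13, 315, 5, 320, 2, 322, 1, 0, 1, 1, 2, 3, 5, 8, 13, 21, 34, 55
F(118) mod 323 = 55


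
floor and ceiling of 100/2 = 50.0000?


100/2 = 50.0000
floor = 50
ceil = 50

floor = 50, ceil = 50


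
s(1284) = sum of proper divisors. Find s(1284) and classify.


Proper divisors: 1, 2, 3, 4, 6, 12, 107, 214, 321, 428, 642
Sum = 1 + 2 + 3 + 4 + 6 + 12 + 107 + 214 + 321 + 428 + 642 = 1740
1740 > 1284 → abundant

s(1284) = 1740 (abundant)


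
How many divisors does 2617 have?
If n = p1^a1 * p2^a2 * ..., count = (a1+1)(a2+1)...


2617 = 2617^1
d(2617) = (1+1) = 2

2 divisors


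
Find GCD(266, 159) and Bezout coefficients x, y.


Tabular extended Euclidean (each row: r = 266*s + 159*t):
r=266, s=1, t=0
r=159, s=0, t=1
q=1: r=107, s=1, t=-1   [266*(1) + 159*(-1) = 107]
q=1: r=52, s=-1, t=2   [266*(-1) + 159*(2) = 52]
q=2: r=3, s=3, t=-5   [266*(3) + 159*(-5) = 3]
q=17: r=1, s=-52, t=87   [266*(-52) + 159*(87) = 1]
q=3: r=0, s=159, t=-266   [266*(159) + 159*(-266) = 0]
GCD = 1; from the row with r=1: x=-52, y=87
Check: 266*(-52) + 159*(87) = -13832 + 13833 = 1

GCD = 1, x = -52, y = 87


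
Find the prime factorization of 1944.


1944 / 2 = 972
972 / 2 = 486
486 / 2 = 243
243 / 3 = 81
81 / 3 = 27
27 / 3 = 9
9 / 3 = 3
3 / 3 = 1
1944 = 2^3 × 3^5


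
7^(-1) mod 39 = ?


Use the extended Euclidean algorithm on (39, 7); each row r = 39*s + 7*t:
r=39, s=1, t=0
r=7, s=0, t=1
q=5: r=4, s=1, t=-5   [39*(1) + 7*(-5) = 4]
q=1: r=3, s=-1, t=6   [39*(-1) + 7*(6) = 3]
q=1: r=1, s=2, t=-11   [39*(2) + 7*(-11) = 1]
q=3: r=0, s=-7, t=39   [39*(-7) + 7*(39) = 0]
GCD = 1 with t = -11, so 7*(-11) ≡ 1 (mod 39)
Inverse = -11 mod 39 = 28
Check: 7 * 28 = 196 ≡ 1 (mod 39)

7^(-1) ≡ 28 (mod 39)


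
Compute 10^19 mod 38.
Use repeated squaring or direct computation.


10^1 mod 38 = 10
10^2 mod 38 = 24
10^3 mod 38 = 12
10^4 mod 38 = 6
10^5 mod 38 = 22
10^6 mod 38 = 30
10^7 mod 38 = 34
10^8 mod 38 = 36
10^9 mod 38 = 18
10^10 mod 38 = 28
10^11 mod 38 = 14
10^12 mod 38 = 26
10^13 mod 38 = 32
10^14 mod 38 = 16
10^15 mod 38 = 8
10^16 mod 38 = 4
10^17 mod 38 = 2
10^18 mod 38 = 20
10^19 mod 38 = 10


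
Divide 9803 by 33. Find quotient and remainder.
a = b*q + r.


9803 = 33 * 297 + 2
Check: 9801 + 2 = 9803

q = 297, r = 2


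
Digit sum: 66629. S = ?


6 + 6 + 6 + 2 + 9 = 29


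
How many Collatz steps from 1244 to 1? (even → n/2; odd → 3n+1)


1244 → 622 → 311 → 934 → 467 → 1402 → 701 → 2104 → 1052 → 526 → 263 → 790 → 395 → 1186 → 593 → 1780 → 890 → 445 → 1336 → 668 → 334 → 167 → 502 → 251 → 754 → 377 → 1132 → 566 → 283 → 850 → 425 → 1276 → 638 → 319 → 958 → 479 → 1438 → 719 → 2158 → 1079 → 3238 → 1619 → 4858 → 2429 → 7288 → 3644 → 1822 → 911 → 2734 → 1367 → 4102 → 2051 → 6154 → 3077 → 9232 → 4616 → 2308 → 1154 → 577 → 1732 → 866 → 433 → 1300 → 650 → 325 → 976 → 488 → 244 → 122 → 61 → 184 → 92 → 46 → 23 → 70 → 35 → 106 → 53 → 160 → 80 → 40 → 20 → 10 → 5 → 16 → 8 → 4 → 2 → 1
Total steps = 88

88 steps


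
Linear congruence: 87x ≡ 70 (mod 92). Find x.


GCD(87, 92) = 1, unique solution
a^(-1) mod 92 = 55
x = 55 * 70 mod 92 = 78

x ≡ 78 (mod 92)


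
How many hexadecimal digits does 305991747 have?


305991747 in base 16 = 123D1043
Number of digits = 8

8 digits (base 16)


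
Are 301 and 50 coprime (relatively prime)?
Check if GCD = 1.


Euclidean algorithm:
301 = 6 * 50 + 1
50 = 50 * 1 + 0
GCD(301, 50) = 1

Yes, coprime (GCD = 1)


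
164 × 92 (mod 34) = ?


164 × 92 = 15088
15088 mod 34 = 26


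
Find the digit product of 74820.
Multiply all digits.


7 × 4 × 8 × 2 × 0 = 0


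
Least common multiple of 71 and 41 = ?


GCD(71, 41) = 1
LCM = 71*41/1 = 2911/1 = 2911

LCM = 2911


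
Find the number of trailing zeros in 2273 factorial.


floor(2273/5) = 454
floor(2273/25) = 90
floor(2273/125) = 18
floor(2273/625) = 3
Total = 565

565 trailing zeros


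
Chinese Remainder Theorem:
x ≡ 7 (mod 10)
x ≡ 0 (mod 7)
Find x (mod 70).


M = 10*7 = 70
M1 = M/10 = 7, M2 = M/7 = 10
M1^(-1) mod 10 = 3, M2^(-1) mod 7 = 5
x = 7*7*3 + 0*10*5 = 147
147 mod 70 = 7
Check: 7 mod 10 = 7 ✓, 7 mod 7 = 0 ✓

x ≡ 7 (mod 70)


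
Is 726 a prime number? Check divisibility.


726 / 2 = 363 (exact division)
726 is NOT prime.

No, 726 is not prime


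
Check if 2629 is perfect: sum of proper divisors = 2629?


Proper divisors of 2629: 1, 11, 239
Sum = 1 + 11 + 239 = 251

No, 2629 is not perfect (251 ≠ 2629)


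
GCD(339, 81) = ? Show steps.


339 = 4 * 81 + 15
81 = 5 * 15 + 6
15 = 2 * 6 + 3
6 = 2 * 3 + 0
GCD = 3


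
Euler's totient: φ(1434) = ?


1434 = 2 × 3 × 239
Prime factors: 2, 3, 239
φ(1434) = 1434 × (1-1/2) × (1-1/3) × (1-1/239)
= 1434 × 1/2 × 2/3 × 238/239 = 476

φ(1434) = 476


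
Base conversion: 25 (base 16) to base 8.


25 (base 16) = 37 (decimal)
37 (decimal) = 45 (base 8)


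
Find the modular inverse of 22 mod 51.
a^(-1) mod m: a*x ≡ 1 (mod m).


Use the extended Euclidean algorithm on (51, 22); each row r = 51*s + 22*t:
r=51, s=1, t=0
r=22, s=0, t=1
q=2: r=7, s=1, t=-2   [51*(1) + 22*(-2) = 7]
q=3: r=1, s=-3, t=7   [51*(-3) + 22*(7) = 1]
q=7: r=0, s=22, t=-51   [51*(22) + 22*(-51) = 0]
GCD = 1 with t = 7, so 22*(7) ≡ 1 (mod 51)
Inverse = 7 mod 51 = 7
Check: 22 * 7 = 154 ≡ 1 (mod 51)

22^(-1) ≡ 7 (mod 51)


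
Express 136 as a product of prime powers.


136 / 2 = 68
68 / 2 = 34
34 / 2 = 17
17 / 17 = 1
136 = 2^3 × 17


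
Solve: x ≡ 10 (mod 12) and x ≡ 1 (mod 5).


M = 12*5 = 60
M1 = M/12 = 5, M2 = M/5 = 12
M1^(-1) mod 12 = 5, M2^(-1) mod 5 = 3
x = 10*5*5 + 1*12*3 = 286
286 mod 60 = 46
Check: 46 mod 12 = 10 ✓, 46 mod 5 = 1 ✓

x ≡ 46 (mod 60)


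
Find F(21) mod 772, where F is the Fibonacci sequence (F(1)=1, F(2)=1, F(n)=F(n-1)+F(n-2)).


F(k) mod 772 for k=1..21:
1, 1, 2, 3, 5, 8, 13, 21, 34, 55, 89, 144, 233, 377, 610, 215, 53, 268, 321, 589, 138
F(21) mod 772 = 138


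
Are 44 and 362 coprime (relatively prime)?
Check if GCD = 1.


Euclidean algorithm:
362 = 8 * 44 + 10
44 = 4 * 10 + 4
10 = 2 * 4 + 2
4 = 2 * 2 + 0
GCD(44, 362) = 2

No, not coprime (GCD = 2)


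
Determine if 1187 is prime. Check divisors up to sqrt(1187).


Check divisors up to sqrt(1187) = 34.4529
No divisors found.
1187 is prime.

Yes, 1187 is prime


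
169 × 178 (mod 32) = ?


169 × 178 = 30082
30082 mod 32 = 2


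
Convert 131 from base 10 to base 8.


131 (base 10) = 131 (decimal)
131 (decimal) = 203 (base 8)


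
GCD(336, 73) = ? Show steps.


336 = 4 * 73 + 44
73 = 1 * 44 + 29
44 = 1 * 29 + 15
29 = 1 * 15 + 14
15 = 1 * 14 + 1
14 = 14 * 1 + 0
GCD = 1


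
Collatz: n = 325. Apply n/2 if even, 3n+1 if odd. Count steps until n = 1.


325 → 976 → 488 → 244 → 122 → 61 → 184 → 92 → 46 → 23 → 70 → 35 → 106 → 53 → 160 → 80 → 40 → 20 → 10 → 5 → 16 → 8 → 4 → 2 → 1
Total steps = 24

24 steps


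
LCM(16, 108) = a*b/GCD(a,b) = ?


GCD(16, 108) = 4
LCM = 16*108/4 = 1728/4 = 432

LCM = 432


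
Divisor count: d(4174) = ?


4174 = 2^1 × 2087^1
d(4174) = (1+1) × (1+1) = 4

4 divisors


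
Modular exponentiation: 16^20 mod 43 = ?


16^1 mod 43 = 16
16^2 mod 43 = 41
16^3 mod 43 = 11
16^4 mod 43 = 4
16^5 mod 43 = 21
16^6 mod 43 = 35
16^7 mod 43 = 1
16^8 mod 43 = 16
16^9 mod 43 = 41
16^10 mod 43 = 11
16^11 mod 43 = 4
16^12 mod 43 = 21
16^13 mod 43 = 35
16^14 mod 43 = 1
16^15 mod 43 = 16
16^16 mod 43 = 41
16^17 mod 43 = 11
16^18 mod 43 = 4
16^19 mod 43 = 21
16^20 mod 43 = 35


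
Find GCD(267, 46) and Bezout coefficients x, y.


Tabular extended Euclidean (each row: r = 267*s + 46*t):
r=267, s=1, t=0
r=46, s=0, t=1
q=5: r=37, s=1, t=-5   [267*(1) + 46*(-5) = 37]
q=1: r=9, s=-1, t=6   [267*(-1) + 46*(6) = 9]
q=4: r=1, s=5, t=-29   [267*(5) + 46*(-29) = 1]
q=9: r=0, s=-46, t=267   [267*(-46) + 46*(267) = 0]
GCD = 1; from the row with r=1: x=5, y=-29
Check: 267*(5) + 46*(-29) = 1335 - 1334 = 1

GCD = 1, x = 5, y = -29


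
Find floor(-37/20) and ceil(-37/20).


-37/20 = -1.8500
floor = -2
ceil = -1

floor = -2, ceil = -1


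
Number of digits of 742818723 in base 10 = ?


742818723 has 9 digits in base 10
floor(log10(742818723)) + 1 = floor(8.8709) + 1 = 9

9 digits (base 10)


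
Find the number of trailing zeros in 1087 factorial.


floor(1087/5) = 217
floor(1087/25) = 43
floor(1087/125) = 8
floor(1087/625) = 1
Total = 269

269 trailing zeros


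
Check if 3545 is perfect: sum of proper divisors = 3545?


Proper divisors of 3545: 1, 5, 709
Sum = 1 + 5 + 709 = 715

No, 3545 is not perfect (715 ≠ 3545)


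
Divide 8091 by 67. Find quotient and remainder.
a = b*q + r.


8091 = 67 * 120 + 51
Check: 8040 + 51 = 8091

q = 120, r = 51
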